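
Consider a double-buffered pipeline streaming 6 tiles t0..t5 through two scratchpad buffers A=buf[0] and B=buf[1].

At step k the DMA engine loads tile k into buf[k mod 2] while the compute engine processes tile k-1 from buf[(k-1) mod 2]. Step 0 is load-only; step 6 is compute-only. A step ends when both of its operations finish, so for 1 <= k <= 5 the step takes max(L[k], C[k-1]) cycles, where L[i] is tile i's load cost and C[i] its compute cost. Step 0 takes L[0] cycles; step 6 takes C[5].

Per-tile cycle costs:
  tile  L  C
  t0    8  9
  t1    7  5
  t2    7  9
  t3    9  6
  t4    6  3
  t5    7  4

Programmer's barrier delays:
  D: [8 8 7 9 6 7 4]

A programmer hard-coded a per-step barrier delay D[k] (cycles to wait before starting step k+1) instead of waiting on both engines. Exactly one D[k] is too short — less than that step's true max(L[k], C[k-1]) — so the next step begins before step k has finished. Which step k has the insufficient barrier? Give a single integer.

hazard at step 1

step 0: need L[0]=8 = 8; D[0]=8 ok
step 1: need max(L[1]=7,C[0]=9) = 9; D[1]=8 SHORT
step 2: need max(L[2]=7,C[1]=5) = 7; D[2]=7 ok
step 3: need max(L[3]=9,C[2]=9) = 9; D[3]=9 ok
step 4: need max(L[4]=6,C[3]=6) = 6; D[4]=6 ok
step 5: need max(L[5]=7,C[4]=3) = 7; D[5]=7 ok
step 6: need C[5]=4 = 4; D[6]=4 ok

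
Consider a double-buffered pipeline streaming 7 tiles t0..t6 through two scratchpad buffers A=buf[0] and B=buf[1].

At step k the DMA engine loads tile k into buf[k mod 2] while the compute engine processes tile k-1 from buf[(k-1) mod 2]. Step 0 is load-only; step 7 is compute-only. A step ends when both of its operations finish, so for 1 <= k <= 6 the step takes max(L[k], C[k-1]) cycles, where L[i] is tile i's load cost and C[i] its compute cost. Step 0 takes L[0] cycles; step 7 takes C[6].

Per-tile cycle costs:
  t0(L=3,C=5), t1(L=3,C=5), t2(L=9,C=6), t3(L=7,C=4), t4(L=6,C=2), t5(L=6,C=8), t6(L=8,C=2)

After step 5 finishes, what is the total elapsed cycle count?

  0. 3=3c; end=3; A:t0 B:-
  1. max(3,5)=5c; end=8; A:t0 B:t1
  2. max(9,5)=9c; end=17; A:t2 B:t1
  3. max(7,6)=7c; end=24; A:t2 B:t3
  4. max(6,4)=6c; end=30; A:t4 B:t3
  5. max(6,2)=6c; end=36; A:t4 B:t5
  6. max(8,8)=8c; end=44; A:t6 B:t5
  7. 2=2c; end=46; A:t6 B:t5

end_cycle[5] = 36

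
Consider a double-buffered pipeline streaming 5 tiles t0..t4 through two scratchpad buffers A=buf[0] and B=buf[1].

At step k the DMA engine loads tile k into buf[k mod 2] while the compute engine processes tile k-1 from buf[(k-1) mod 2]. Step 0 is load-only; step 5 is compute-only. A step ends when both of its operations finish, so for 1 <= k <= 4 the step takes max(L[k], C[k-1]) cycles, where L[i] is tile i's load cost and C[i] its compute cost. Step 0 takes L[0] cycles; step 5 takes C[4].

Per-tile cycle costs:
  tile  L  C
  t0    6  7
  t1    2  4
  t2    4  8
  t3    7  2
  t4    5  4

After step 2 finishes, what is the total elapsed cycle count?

step 0: L[0]=6 → dur=6, Σ=6 | A=load:t0 B=idle [load-only]
step 1: L[1]=2 C[0]=7 → dur=7, Σ=13 | A=compute:t0 B=load:t1 [compute-bound]
step 2: L[2]=4 C[1]=4 → dur=4, Σ=17 | A=load:t2 B=compute:t1 [tied]
step 3: L[3]=7 C[2]=8 → dur=8, Σ=25 | A=compute:t2 B=load:t3 [compute-bound]
step 4: L[4]=5 C[3]=2 → dur=5, Σ=30 | A=load:t4 B=compute:t3 [load-bound]
step 5: C[4]=4 → dur=4, Σ=34 | A=compute:t4 B=idle [compute-only]

end_cycle[2] = 17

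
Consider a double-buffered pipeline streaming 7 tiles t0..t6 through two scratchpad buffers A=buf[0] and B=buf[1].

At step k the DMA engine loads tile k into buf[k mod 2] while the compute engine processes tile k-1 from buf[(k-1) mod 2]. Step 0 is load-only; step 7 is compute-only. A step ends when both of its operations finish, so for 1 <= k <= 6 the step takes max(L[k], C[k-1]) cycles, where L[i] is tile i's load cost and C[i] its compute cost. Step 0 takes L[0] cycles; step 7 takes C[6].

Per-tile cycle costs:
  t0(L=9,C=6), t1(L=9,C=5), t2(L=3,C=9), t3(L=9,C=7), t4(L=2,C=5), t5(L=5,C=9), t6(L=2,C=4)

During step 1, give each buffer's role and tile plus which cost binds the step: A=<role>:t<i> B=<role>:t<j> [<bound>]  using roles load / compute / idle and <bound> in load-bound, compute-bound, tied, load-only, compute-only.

step 1: A=compute:t0 B=load:t1 [load-bound]

step 0: L[0]=9 → dur=9, Σ=9 | A=load:t0 B=idle [load-only]
step 1: L[1]=9 C[0]=6 → dur=9, Σ=18 | A=compute:t0 B=load:t1 [load-bound]
step 2: L[2]=3 C[1]=5 → dur=5, Σ=23 | A=load:t2 B=compute:t1 [compute-bound]
step 3: L[3]=9 C[2]=9 → dur=9, Σ=32 | A=compute:t2 B=load:t3 [tied]
step 4: L[4]=2 C[3]=7 → dur=7, Σ=39 | A=load:t4 B=compute:t3 [compute-bound]
step 5: L[5]=5 C[4]=5 → dur=5, Σ=44 | A=compute:t4 B=load:t5 [tied]
step 6: L[6]=2 C[5]=9 → dur=9, Σ=53 | A=load:t6 B=compute:t5 [compute-bound]
step 7: C[6]=4 → dur=4, Σ=57 | A=compute:t6 B=idle [compute-only]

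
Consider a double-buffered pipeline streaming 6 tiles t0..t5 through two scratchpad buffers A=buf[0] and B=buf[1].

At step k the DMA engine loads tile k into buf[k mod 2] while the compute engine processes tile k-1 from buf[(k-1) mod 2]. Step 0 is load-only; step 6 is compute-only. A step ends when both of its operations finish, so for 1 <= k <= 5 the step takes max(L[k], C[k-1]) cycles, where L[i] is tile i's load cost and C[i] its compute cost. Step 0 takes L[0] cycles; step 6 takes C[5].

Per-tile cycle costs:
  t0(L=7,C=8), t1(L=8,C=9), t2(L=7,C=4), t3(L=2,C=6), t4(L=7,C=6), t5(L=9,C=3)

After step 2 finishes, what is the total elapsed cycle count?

k=0 load=t0/7c comp=- wait=7 total=7
k=1 load=t1/8c comp=t0/8c wait=8 total=15
k=2 load=t2/7c comp=t1/9c wait=9 total=24
k=3 load=t3/2c comp=t2/4c wait=4 total=28
k=4 load=t4/7c comp=t3/6c wait=7 total=35
k=5 load=t5/9c comp=t4/6c wait=9 total=44
k=6 load=- comp=t5/3c wait=3 total=47

end_cycle[2] = 24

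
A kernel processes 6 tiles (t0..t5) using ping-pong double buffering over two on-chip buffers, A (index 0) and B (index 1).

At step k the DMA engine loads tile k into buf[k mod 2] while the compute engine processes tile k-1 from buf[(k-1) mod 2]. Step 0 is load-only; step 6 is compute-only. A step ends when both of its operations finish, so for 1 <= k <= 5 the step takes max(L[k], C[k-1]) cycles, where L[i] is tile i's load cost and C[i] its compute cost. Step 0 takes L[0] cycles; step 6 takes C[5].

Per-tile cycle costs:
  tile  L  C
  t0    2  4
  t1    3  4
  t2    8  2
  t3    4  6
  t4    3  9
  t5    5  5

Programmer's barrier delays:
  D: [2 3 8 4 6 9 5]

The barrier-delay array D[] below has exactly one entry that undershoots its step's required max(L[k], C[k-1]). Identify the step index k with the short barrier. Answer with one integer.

hazard at step 1

k=0 barrier L[0]=2→2c, D[0]=2 ok
k=1 barrier max(L[1]=3,C[0]=4)→4c, D[1]=3 SHORT
k=2 barrier max(L[2]=8,C[1]=4)→8c, D[2]=8 ok
k=3 barrier max(L[3]=4,C[2]=2)→4c, D[3]=4 ok
k=4 barrier max(L[4]=3,C[3]=6)→6c, D[4]=6 ok
k=5 barrier max(L[5]=5,C[4]=9)→9c, D[5]=9 ok
k=6 barrier C[5]=5→5c, D[6]=5 ok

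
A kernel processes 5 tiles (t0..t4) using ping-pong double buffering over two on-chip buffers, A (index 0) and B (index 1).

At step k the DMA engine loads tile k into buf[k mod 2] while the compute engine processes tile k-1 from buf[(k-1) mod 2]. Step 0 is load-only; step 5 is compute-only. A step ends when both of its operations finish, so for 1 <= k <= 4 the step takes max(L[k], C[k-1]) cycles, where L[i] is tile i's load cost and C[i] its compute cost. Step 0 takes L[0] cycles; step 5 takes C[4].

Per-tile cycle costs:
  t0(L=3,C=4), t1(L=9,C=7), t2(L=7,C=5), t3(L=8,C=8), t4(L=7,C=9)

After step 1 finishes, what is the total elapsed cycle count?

end_cycle[1] = 12

  0. 3=3c; end=3; A:t0 B:-
  1. max(9,4)=9c; end=12; A:t0 B:t1
  2. max(7,7)=7c; end=19; A:t2 B:t1
  3. max(8,5)=8c; end=27; A:t2 B:t3
  4. max(7,8)=8c; end=35; A:t4 B:t3
  5. 9=9c; end=44; A:t4 B:t3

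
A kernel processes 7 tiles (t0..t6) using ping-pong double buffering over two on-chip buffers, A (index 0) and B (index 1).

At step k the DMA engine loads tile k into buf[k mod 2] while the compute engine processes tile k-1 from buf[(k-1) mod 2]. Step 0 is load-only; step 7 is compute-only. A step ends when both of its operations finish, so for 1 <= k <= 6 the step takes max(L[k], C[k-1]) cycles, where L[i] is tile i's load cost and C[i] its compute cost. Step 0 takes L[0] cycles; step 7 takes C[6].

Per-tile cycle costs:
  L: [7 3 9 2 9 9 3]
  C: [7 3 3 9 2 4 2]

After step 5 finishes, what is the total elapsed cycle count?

  0. 7=7c; end=7; A:t0 B:-
  1. max(3,7)=7c; end=14; A:t0 B:t1
  2. max(9,3)=9c; end=23; A:t2 B:t1
  3. max(2,3)=3c; end=26; A:t2 B:t3
  4. max(9,9)=9c; end=35; A:t4 B:t3
  5. max(9,2)=9c; end=44; A:t4 B:t5
  6. max(3,4)=4c; end=48; A:t6 B:t5
  7. 2=2c; end=50; A:t6 B:t5

end_cycle[5] = 44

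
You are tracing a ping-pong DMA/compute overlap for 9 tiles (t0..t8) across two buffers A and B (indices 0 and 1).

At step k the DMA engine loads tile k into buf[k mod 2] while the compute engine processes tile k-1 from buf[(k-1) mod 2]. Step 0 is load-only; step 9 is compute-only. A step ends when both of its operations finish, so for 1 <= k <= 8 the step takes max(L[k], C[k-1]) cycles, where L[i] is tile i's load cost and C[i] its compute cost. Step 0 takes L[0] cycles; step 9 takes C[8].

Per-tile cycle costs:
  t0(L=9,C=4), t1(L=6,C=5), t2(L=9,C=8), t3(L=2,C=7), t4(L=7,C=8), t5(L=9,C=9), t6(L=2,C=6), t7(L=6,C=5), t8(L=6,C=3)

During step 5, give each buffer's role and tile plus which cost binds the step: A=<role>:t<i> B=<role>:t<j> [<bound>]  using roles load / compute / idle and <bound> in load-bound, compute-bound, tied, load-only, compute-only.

step 5: A=compute:t4 B=load:t5 [load-bound]

k=0 load=t0/9c comp=- wait=9 total=9
k=1 load=t1/6c comp=t0/4c wait=6 total=15
k=2 load=t2/9c comp=t1/5c wait=9 total=24
k=3 load=t3/2c comp=t2/8c wait=8 total=32
k=4 load=t4/7c comp=t3/7c wait=7 total=39
k=5 load=t5/9c comp=t4/8c wait=9 total=48
k=6 load=t6/2c comp=t5/9c wait=9 total=57
k=7 load=t7/6c comp=t6/6c wait=6 total=63
k=8 load=t8/6c comp=t7/5c wait=6 total=69
k=9 load=- comp=t8/3c wait=3 total=72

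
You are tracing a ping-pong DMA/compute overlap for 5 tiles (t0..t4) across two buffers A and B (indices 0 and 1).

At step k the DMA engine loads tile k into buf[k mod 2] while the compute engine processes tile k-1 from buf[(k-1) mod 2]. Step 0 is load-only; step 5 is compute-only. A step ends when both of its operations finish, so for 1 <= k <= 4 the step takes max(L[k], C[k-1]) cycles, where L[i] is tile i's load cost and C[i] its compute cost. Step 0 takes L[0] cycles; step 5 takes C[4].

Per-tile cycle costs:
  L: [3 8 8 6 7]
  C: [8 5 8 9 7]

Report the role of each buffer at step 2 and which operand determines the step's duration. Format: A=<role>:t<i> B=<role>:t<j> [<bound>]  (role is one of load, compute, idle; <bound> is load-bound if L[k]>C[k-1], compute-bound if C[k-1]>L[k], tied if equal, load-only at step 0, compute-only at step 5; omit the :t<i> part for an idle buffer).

step 2: A=load:t2 B=compute:t1 [load-bound]

k=0 load=t0/3c comp=- wait=3 total=3
k=1 load=t1/8c comp=t0/8c wait=8 total=11
k=2 load=t2/8c comp=t1/5c wait=8 total=19
k=3 load=t3/6c comp=t2/8c wait=8 total=27
k=4 load=t4/7c comp=t3/9c wait=9 total=36
k=5 load=- comp=t4/7c wait=7 total=43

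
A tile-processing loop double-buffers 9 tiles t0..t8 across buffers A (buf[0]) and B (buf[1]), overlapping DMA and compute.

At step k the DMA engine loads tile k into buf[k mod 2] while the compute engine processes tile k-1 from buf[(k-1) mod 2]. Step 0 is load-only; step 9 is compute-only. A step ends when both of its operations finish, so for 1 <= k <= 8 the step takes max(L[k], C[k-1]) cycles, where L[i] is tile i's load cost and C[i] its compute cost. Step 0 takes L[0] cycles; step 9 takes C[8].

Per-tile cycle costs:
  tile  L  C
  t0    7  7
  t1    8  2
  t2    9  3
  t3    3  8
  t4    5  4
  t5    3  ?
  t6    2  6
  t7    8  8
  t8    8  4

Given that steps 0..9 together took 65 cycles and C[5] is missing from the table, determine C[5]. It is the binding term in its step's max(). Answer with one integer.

step 0: dur = L[0]=7 = 7
step 1: dur = max(L[1]=8, C[0]=7) = 8
step 2: dur = max(L[2]=9, C[1]=2) = 9
step 3: dur = max(L[3]=3, C[2]=3) = 3
step 4: dur = max(L[4]=5, C[3]=8) = 8
step 5: dur = max(L[5]=3, C[4]=4) = 4
step 6: dur = max(L[6]=2, C[5]=?) = C[5]  (unknown; binding)
step 7: dur = max(L[7]=8, C[6]=6) = 8
step 8: dur = max(L[8]=8, C[7]=8) = 8
step 9: dur = C[8]=4 = 4
sum of known step durations = 59
dur[6] = total - known = 65 - 59 = 6
C[5] is the binding max in step 6, so C[5] = dur[6] = 6

C[5] = 6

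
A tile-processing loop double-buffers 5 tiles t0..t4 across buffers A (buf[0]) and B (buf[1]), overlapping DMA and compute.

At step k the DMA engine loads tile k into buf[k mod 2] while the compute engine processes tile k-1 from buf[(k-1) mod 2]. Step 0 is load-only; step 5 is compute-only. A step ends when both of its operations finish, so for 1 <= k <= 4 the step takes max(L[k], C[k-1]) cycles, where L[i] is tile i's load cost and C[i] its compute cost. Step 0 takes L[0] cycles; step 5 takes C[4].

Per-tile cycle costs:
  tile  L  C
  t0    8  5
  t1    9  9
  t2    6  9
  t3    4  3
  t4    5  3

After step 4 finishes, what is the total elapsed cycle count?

k=0 load=t0/8c comp=- wait=8 total=8
k=1 load=t1/9c comp=t0/5c wait=9 total=17
k=2 load=t2/6c comp=t1/9c wait=9 total=26
k=3 load=t3/4c comp=t2/9c wait=9 total=35
k=4 load=t4/5c comp=t3/3c wait=5 total=40
k=5 load=- comp=t4/3c wait=3 total=43

end_cycle[4] = 40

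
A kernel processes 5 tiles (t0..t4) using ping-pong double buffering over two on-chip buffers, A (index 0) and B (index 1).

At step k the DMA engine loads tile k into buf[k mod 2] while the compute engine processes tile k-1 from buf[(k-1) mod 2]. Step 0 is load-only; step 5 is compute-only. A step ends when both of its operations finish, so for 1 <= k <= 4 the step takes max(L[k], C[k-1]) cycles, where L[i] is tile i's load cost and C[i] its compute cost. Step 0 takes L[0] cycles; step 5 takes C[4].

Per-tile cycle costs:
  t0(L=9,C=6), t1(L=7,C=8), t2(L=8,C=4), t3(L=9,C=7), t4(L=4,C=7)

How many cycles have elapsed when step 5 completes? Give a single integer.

end_cycle[5] = 47

  0. 9=9c; end=9; A:t0 B:-
  1. max(7,6)=7c; end=16; A:t0 B:t1
  2. max(8,8)=8c; end=24; A:t2 B:t1
  3. max(9,4)=9c; end=33; A:t2 B:t3
  4. max(4,7)=7c; end=40; A:t4 B:t3
  5. 7=7c; end=47; A:t4 B:t3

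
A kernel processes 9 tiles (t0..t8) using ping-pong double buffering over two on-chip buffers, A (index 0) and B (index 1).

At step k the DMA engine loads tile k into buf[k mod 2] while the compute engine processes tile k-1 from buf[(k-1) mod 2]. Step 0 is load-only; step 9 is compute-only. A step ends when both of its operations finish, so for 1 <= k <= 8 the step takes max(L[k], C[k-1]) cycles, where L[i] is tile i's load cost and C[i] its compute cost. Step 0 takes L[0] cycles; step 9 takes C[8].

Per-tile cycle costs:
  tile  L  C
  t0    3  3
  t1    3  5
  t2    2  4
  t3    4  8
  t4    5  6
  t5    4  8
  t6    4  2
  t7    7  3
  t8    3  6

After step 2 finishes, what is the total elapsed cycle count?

end_cycle[2] = 11

  0. 3=3c; end=3; A:t0 B:-
  1. max(3,3)=3c; end=6; A:t0 B:t1
  2. max(2,5)=5c; end=11; A:t2 B:t1
  3. max(4,4)=4c; end=15; A:t2 B:t3
  4. max(5,8)=8c; end=23; A:t4 B:t3
  5. max(4,6)=6c; end=29; A:t4 B:t5
  6. max(4,8)=8c; end=37; A:t6 B:t5
  7. max(7,2)=7c; end=44; A:t6 B:t7
  8. max(3,3)=3c; end=47; A:t8 B:t7
  9. 6=6c; end=53; A:t8 B:t7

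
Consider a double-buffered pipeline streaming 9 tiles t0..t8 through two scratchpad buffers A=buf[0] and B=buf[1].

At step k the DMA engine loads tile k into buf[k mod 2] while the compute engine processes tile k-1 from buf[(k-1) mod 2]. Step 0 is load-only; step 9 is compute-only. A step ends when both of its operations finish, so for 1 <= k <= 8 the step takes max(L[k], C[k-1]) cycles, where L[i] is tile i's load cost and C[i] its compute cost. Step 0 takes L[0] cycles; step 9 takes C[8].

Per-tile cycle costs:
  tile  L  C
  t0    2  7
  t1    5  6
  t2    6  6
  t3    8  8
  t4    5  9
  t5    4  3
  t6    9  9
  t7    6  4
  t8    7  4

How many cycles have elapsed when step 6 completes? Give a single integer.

k=0 load=t0/2c comp=- wait=2 total=2
k=1 load=t1/5c comp=t0/7c wait=7 total=9
k=2 load=t2/6c comp=t1/6c wait=6 total=15
k=3 load=t3/8c comp=t2/6c wait=8 total=23
k=4 load=t4/5c comp=t3/8c wait=8 total=31
k=5 load=t5/4c comp=t4/9c wait=9 total=40
k=6 load=t6/9c comp=t5/3c wait=9 total=49
k=7 load=t7/6c comp=t6/9c wait=9 total=58
k=8 load=t8/7c comp=t7/4c wait=7 total=65
k=9 load=- comp=t8/4c wait=4 total=69

end_cycle[6] = 49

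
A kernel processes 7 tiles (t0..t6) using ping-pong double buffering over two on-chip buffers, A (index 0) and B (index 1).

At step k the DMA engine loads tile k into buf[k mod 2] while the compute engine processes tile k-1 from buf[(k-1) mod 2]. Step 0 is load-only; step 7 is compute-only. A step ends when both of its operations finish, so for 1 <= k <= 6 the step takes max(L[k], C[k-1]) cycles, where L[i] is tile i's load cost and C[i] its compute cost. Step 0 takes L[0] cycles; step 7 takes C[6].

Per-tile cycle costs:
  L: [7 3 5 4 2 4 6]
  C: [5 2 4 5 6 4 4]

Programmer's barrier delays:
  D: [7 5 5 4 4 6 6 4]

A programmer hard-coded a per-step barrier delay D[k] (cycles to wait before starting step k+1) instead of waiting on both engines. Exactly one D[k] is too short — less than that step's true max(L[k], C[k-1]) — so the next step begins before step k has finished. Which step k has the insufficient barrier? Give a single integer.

hazard at step 4

step 0: need L[0]=7 = 7; D[0]=7 ok
step 1: need max(L[1]=3,C[0]=5) = 5; D[1]=5 ok
step 2: need max(L[2]=5,C[1]=2) = 5; D[2]=5 ok
step 3: need max(L[3]=4,C[2]=4) = 4; D[3]=4 ok
step 4: need max(L[4]=2,C[3]=5) = 5; D[4]=4 SHORT
step 5: need max(L[5]=4,C[4]=6) = 6; D[5]=6 ok
step 6: need max(L[6]=6,C[5]=4) = 6; D[6]=6 ok
step 7: need C[6]=4 = 4; D[7]=4 ok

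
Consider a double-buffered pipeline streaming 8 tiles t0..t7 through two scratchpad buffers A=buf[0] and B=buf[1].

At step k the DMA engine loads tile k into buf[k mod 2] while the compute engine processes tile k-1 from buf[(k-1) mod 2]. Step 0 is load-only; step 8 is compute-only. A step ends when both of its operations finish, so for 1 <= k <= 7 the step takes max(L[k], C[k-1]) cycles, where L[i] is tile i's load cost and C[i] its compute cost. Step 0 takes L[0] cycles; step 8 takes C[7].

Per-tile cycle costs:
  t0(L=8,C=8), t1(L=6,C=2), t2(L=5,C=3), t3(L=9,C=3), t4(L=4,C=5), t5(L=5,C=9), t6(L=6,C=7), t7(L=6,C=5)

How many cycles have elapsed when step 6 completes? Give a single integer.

end_cycle[6] = 48

k=0 load=t0/8c comp=- wait=8 total=8
k=1 load=t1/6c comp=t0/8c wait=8 total=16
k=2 load=t2/5c comp=t1/2c wait=5 total=21
k=3 load=t3/9c comp=t2/3c wait=9 total=30
k=4 load=t4/4c comp=t3/3c wait=4 total=34
k=5 load=t5/5c comp=t4/5c wait=5 total=39
k=6 load=t6/6c comp=t5/9c wait=9 total=48
k=7 load=t7/6c comp=t6/7c wait=7 total=55
k=8 load=- comp=t7/5c wait=5 total=60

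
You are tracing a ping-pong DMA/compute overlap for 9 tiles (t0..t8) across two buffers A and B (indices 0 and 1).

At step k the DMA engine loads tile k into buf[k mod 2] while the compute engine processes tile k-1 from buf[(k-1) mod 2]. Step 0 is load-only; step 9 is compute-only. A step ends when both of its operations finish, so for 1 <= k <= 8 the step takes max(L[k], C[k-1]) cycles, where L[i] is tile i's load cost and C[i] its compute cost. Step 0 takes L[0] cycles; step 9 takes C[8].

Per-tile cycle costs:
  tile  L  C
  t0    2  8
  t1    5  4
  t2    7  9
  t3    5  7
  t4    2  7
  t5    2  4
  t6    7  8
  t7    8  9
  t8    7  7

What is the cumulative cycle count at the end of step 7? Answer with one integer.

end_cycle[7] = 55

[0] DMA t0→A (2c) ∥ CU idle ⇒ 2c, clock 2
[1] DMA t1→B (5c) ∥ CU A:t0 (8c) ⇒ 8c, clock 10
[2] DMA t2→A (7c) ∥ CU B:t1 (4c) ⇒ 7c, clock 17
[3] DMA t3→B (5c) ∥ CU A:t2 (9c) ⇒ 9c, clock 26
[4] DMA t4→A (2c) ∥ CU B:t3 (7c) ⇒ 7c, clock 33
[5] DMA t5→B (2c) ∥ CU A:t4 (7c) ⇒ 7c, clock 40
[6] DMA t6→A (7c) ∥ CU B:t5 (4c) ⇒ 7c, clock 47
[7] DMA t7→B (8c) ∥ CU A:t6 (8c) ⇒ 8c, clock 55
[8] DMA t8→A (7c) ∥ CU B:t7 (9c) ⇒ 9c, clock 64
[9] DMA idle ∥ CU A:t8 (7c) ⇒ 7c, clock 71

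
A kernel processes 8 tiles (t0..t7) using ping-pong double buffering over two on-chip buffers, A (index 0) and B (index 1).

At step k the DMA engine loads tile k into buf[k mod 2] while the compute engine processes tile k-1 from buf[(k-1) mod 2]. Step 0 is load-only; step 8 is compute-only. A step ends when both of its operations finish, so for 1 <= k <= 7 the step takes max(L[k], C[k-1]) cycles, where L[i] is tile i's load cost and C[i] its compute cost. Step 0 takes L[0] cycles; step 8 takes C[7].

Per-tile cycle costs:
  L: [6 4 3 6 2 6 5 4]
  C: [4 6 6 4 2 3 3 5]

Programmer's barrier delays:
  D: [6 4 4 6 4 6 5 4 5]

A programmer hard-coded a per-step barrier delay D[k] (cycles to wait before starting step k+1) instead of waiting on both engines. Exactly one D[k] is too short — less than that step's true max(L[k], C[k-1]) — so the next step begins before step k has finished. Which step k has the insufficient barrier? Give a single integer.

[0] required=L[0]=6=6 vs D=6 ok
[1] required=max(L[1]=4,C[0]=4)=4 vs D=4 ok
[2] required=max(L[2]=3,C[1]=6)=6 vs D=4 SHORT
[3] required=max(L[3]=6,C[2]=6)=6 vs D=6 ok
[4] required=max(L[4]=2,C[3]=4)=4 vs D=4 ok
[5] required=max(L[5]=6,C[4]=2)=6 vs D=6 ok
[6] required=max(L[6]=5,C[5]=3)=5 vs D=5 ok
[7] required=max(L[7]=4,C[6]=3)=4 vs D=4 ok
[8] required=C[7]=5=5 vs D=5 ok

hazard at step 2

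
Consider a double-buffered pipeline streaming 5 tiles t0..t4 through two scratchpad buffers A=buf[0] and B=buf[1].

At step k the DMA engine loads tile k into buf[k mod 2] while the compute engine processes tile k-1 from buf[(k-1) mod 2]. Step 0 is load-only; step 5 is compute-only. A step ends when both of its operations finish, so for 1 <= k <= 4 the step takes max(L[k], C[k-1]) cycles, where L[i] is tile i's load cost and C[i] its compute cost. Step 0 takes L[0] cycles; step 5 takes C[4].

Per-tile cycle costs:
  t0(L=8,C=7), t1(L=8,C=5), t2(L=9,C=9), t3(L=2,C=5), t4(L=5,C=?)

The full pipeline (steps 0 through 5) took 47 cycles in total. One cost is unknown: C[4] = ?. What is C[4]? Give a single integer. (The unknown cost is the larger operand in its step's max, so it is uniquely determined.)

C[4] = 8

step 0: dur = L[0]=8 = 8
step 1: dur = max(L[1]=8, C[0]=7) = 8
step 2: dur = max(L[2]=9, C[1]=5) = 9
step 3: dur = max(L[3]=2, C[2]=9) = 9
step 4: dur = max(L[4]=5, C[3]=5) = 5
step 5: dur = C[4]=? = C[4]  (unknown; binding)
sum of known step durations = 39
dur[5] = total - known = 47 - 39 = 8
C[4] is the binding max in step 5, so C[4] = dur[5] = 8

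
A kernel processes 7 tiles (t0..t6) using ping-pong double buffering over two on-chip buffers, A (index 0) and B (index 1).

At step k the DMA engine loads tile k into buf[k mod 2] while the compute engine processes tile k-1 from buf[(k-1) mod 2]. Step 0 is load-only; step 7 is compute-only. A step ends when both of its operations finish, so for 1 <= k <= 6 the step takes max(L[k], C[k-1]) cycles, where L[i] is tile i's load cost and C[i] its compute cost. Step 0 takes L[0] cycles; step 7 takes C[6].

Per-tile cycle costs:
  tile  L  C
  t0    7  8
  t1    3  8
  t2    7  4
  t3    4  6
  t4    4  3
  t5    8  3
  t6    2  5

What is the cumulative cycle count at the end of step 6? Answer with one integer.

k=0 load=t0/7c comp=- wait=7 total=7
k=1 load=t1/3c comp=t0/8c wait=8 total=15
k=2 load=t2/7c comp=t1/8c wait=8 total=23
k=3 load=t3/4c comp=t2/4c wait=4 total=27
k=4 load=t4/4c comp=t3/6c wait=6 total=33
k=5 load=t5/8c comp=t4/3c wait=8 total=41
k=6 load=t6/2c comp=t5/3c wait=3 total=44
k=7 load=- comp=t6/5c wait=5 total=49

end_cycle[6] = 44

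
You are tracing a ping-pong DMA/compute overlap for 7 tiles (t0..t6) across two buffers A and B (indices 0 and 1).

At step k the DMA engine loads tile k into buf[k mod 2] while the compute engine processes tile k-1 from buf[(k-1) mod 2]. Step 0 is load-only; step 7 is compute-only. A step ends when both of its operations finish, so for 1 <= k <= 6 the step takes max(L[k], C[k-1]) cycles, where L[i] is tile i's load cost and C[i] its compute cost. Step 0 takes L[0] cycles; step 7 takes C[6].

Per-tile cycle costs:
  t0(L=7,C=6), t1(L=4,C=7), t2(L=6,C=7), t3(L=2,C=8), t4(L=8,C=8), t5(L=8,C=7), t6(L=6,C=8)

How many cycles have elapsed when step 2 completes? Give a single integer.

end_cycle[2] = 20

  0. 7=7c; end=7; A:t0 B:-
  1. max(4,6)=6c; end=13; A:t0 B:t1
  2. max(6,7)=7c; end=20; A:t2 B:t1
  3. max(2,7)=7c; end=27; A:t2 B:t3
  4. max(8,8)=8c; end=35; A:t4 B:t3
  5. max(8,8)=8c; end=43; A:t4 B:t5
  6. max(6,7)=7c; end=50; A:t6 B:t5
  7. 8=8c; end=58; A:t6 B:t5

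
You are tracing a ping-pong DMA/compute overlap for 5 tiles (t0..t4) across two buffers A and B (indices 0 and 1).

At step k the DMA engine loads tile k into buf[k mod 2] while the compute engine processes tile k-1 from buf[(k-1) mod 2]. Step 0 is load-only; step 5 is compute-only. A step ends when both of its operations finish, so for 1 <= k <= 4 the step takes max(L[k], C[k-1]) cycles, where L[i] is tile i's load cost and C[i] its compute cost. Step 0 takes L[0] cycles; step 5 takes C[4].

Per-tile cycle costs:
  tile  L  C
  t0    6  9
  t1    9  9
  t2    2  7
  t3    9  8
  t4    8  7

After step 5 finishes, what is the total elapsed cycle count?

end_cycle[5] = 48

step 0: L[0]=6 → dur=6, Σ=6 | A=load:t0 B=idle [load-only]
step 1: L[1]=9 C[0]=9 → dur=9, Σ=15 | A=compute:t0 B=load:t1 [tied]
step 2: L[2]=2 C[1]=9 → dur=9, Σ=24 | A=load:t2 B=compute:t1 [compute-bound]
step 3: L[3]=9 C[2]=7 → dur=9, Σ=33 | A=compute:t2 B=load:t3 [load-bound]
step 4: L[4]=8 C[3]=8 → dur=8, Σ=41 | A=load:t4 B=compute:t3 [tied]
step 5: C[4]=7 → dur=7, Σ=48 | A=compute:t4 B=idle [compute-only]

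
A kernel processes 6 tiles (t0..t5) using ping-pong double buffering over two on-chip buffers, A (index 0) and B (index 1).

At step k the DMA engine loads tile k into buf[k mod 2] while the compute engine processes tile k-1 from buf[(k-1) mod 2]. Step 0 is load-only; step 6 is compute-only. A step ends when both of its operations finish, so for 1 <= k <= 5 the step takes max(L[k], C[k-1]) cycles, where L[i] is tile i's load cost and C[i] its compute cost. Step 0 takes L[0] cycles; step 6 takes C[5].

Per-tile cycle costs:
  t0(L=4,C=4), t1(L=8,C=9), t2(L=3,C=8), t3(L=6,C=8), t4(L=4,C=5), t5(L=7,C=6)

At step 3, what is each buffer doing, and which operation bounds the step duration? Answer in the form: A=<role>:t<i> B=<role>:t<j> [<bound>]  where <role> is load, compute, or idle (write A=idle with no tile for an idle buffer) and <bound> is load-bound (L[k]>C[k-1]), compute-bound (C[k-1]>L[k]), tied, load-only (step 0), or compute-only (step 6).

step 3: A=compute:t2 B=load:t3 [compute-bound]

[0] DMA t0→A (4c) ∥ CU idle ⇒ 4c, clock 4
[1] DMA t1→B (8c) ∥ CU A:t0 (4c) ⇒ 8c, clock 12
[2] DMA t2→A (3c) ∥ CU B:t1 (9c) ⇒ 9c, clock 21
[3] DMA t3→B (6c) ∥ CU A:t2 (8c) ⇒ 8c, clock 29
[4] DMA t4→A (4c) ∥ CU B:t3 (8c) ⇒ 8c, clock 37
[5] DMA t5→B (7c) ∥ CU A:t4 (5c) ⇒ 7c, clock 44
[6] DMA idle ∥ CU B:t5 (6c) ⇒ 6c, clock 50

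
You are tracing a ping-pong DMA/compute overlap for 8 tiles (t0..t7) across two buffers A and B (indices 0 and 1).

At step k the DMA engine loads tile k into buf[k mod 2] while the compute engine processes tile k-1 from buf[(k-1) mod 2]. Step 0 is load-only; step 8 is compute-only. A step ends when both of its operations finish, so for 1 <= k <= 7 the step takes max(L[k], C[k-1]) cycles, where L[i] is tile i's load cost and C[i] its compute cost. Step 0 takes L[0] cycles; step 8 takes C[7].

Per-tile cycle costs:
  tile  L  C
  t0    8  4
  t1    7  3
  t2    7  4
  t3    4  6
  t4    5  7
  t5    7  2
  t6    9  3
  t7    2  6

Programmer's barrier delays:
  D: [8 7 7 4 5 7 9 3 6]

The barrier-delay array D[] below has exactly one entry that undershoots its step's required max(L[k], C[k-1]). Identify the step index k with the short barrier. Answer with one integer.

hazard at step 4

step 0: need L[0]=8 = 8; D[0]=8 ok
step 1: need max(L[1]=7,C[0]=4) = 7; D[1]=7 ok
step 2: need max(L[2]=7,C[1]=3) = 7; D[2]=7 ok
step 3: need max(L[3]=4,C[2]=4) = 4; D[3]=4 ok
step 4: need max(L[4]=5,C[3]=6) = 6; D[4]=5 SHORT
step 5: need max(L[5]=7,C[4]=7) = 7; D[5]=7 ok
step 6: need max(L[6]=9,C[5]=2) = 9; D[6]=9 ok
step 7: need max(L[7]=2,C[6]=3) = 3; D[7]=3 ok
step 8: need C[7]=6 = 6; D[8]=6 ok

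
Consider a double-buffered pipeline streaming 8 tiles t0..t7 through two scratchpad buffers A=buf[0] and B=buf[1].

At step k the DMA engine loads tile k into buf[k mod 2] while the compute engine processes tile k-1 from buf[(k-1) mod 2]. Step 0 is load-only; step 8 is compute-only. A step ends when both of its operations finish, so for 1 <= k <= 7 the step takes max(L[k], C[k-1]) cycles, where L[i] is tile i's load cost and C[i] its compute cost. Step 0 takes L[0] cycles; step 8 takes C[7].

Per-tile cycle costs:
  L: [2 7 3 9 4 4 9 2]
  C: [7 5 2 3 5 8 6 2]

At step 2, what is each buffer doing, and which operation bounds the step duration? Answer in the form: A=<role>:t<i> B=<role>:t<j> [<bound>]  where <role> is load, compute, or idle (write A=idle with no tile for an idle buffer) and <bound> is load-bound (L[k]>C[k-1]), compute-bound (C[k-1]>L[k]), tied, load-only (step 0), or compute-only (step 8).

  0. 2=2c; end=2; A:t0 B:-
  1. max(7,7)=7c; end=9; A:t0 B:t1
  2. max(3,5)=5c; end=14; A:t2 B:t1
  3. max(9,2)=9c; end=23; A:t2 B:t3
  4. max(4,3)=4c; end=27; A:t4 B:t3
  5. max(4,5)=5c; end=32; A:t4 B:t5
  6. max(9,8)=9c; end=41; A:t6 B:t5
  7. max(2,6)=6c; end=47; A:t6 B:t7
  8. 2=2c; end=49; A:t6 B:t7

step 2: A=load:t2 B=compute:t1 [compute-bound]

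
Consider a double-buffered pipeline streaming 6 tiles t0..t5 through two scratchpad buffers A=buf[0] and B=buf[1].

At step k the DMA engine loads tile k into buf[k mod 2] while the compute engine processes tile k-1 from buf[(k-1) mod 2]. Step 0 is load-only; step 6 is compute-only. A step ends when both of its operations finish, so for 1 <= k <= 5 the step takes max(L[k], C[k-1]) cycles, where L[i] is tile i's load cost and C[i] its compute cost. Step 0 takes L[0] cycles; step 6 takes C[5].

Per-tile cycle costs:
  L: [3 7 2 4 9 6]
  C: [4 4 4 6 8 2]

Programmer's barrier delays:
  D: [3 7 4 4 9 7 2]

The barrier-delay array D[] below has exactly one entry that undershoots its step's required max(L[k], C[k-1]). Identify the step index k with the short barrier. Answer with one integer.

hazard at step 5

[0] required=L[0]=3=3 vs D=3 ok
[1] required=max(L[1]=7,C[0]=4)=7 vs D=7 ok
[2] required=max(L[2]=2,C[1]=4)=4 vs D=4 ok
[3] required=max(L[3]=4,C[2]=4)=4 vs D=4 ok
[4] required=max(L[4]=9,C[3]=6)=9 vs D=9 ok
[5] required=max(L[5]=6,C[4]=8)=8 vs D=7 SHORT
[6] required=C[5]=2=2 vs D=2 ok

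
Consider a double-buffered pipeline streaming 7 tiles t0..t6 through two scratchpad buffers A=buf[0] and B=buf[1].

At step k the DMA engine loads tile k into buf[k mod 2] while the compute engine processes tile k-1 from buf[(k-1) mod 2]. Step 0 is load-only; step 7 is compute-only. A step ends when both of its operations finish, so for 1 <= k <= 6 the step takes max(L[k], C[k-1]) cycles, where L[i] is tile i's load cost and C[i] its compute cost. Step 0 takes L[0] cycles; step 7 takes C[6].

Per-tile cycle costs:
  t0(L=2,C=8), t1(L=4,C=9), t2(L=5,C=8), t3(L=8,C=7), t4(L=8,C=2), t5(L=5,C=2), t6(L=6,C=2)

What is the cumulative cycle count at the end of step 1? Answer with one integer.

end_cycle[1] = 10

[0] DMA t0→A (2c) ∥ CU idle ⇒ 2c, clock 2
[1] DMA t1→B (4c) ∥ CU A:t0 (8c) ⇒ 8c, clock 10
[2] DMA t2→A (5c) ∥ CU B:t1 (9c) ⇒ 9c, clock 19
[3] DMA t3→B (8c) ∥ CU A:t2 (8c) ⇒ 8c, clock 27
[4] DMA t4→A (8c) ∥ CU B:t3 (7c) ⇒ 8c, clock 35
[5] DMA t5→B (5c) ∥ CU A:t4 (2c) ⇒ 5c, clock 40
[6] DMA t6→A (6c) ∥ CU B:t5 (2c) ⇒ 6c, clock 46
[7] DMA idle ∥ CU A:t6 (2c) ⇒ 2c, clock 48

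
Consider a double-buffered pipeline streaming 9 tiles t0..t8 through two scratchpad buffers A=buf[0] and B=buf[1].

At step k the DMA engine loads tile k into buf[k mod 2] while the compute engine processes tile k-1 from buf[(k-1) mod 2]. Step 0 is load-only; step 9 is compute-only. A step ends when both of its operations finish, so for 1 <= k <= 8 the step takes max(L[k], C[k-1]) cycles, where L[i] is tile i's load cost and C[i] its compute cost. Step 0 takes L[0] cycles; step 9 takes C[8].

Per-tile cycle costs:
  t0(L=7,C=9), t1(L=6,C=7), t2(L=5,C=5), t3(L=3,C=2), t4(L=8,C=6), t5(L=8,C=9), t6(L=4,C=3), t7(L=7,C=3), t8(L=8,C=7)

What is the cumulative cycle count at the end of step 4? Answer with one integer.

end_cycle[4] = 36

  0. 7=7c; end=7; A:t0 B:-
  1. max(6,9)=9c; end=16; A:t0 B:t1
  2. max(5,7)=7c; end=23; A:t2 B:t1
  3. max(3,5)=5c; end=28; A:t2 B:t3
  4. max(8,2)=8c; end=36; A:t4 B:t3
  5. max(8,6)=8c; end=44; A:t4 B:t5
  6. max(4,9)=9c; end=53; A:t6 B:t5
  7. max(7,3)=7c; end=60; A:t6 B:t7
  8. max(8,3)=8c; end=68; A:t8 B:t7
  9. 7=7c; end=75; A:t8 B:t7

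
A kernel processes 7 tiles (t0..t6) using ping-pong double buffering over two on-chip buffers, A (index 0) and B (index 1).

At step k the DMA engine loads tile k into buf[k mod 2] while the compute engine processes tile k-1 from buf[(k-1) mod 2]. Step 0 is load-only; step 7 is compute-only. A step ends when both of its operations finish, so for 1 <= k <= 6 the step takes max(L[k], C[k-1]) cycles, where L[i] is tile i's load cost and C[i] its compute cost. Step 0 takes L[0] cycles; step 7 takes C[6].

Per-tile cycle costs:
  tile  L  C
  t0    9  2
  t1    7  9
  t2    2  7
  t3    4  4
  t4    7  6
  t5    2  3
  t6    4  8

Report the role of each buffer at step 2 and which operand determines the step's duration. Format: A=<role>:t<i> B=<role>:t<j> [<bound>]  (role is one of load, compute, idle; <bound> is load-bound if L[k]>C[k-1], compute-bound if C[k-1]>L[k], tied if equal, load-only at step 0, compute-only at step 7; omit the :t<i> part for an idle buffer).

step 2: A=load:t2 B=compute:t1 [compute-bound]

k=0 load=t0/9c comp=- wait=9 total=9
k=1 load=t1/7c comp=t0/2c wait=7 total=16
k=2 load=t2/2c comp=t1/9c wait=9 total=25
k=3 load=t3/4c comp=t2/7c wait=7 total=32
k=4 load=t4/7c comp=t3/4c wait=7 total=39
k=5 load=t5/2c comp=t4/6c wait=6 total=45
k=6 load=t6/4c comp=t5/3c wait=4 total=49
k=7 load=- comp=t6/8c wait=8 total=57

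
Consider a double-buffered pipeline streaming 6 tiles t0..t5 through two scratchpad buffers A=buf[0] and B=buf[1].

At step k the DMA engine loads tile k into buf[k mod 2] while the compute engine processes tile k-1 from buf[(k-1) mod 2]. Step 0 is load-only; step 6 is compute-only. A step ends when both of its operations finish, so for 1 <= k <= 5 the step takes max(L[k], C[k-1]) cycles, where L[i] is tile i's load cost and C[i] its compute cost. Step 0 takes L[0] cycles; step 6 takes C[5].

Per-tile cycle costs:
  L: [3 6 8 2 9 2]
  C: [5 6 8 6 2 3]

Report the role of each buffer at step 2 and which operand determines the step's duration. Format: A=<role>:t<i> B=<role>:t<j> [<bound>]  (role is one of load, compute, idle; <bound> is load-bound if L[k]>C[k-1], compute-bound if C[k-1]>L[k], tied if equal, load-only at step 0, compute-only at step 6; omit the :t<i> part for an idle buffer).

step 2: A=load:t2 B=compute:t1 [load-bound]

step 0: L[0]=3 → dur=3, Σ=3 | A=load:t0 B=idle [load-only]
step 1: L[1]=6 C[0]=5 → dur=6, Σ=9 | A=compute:t0 B=load:t1 [load-bound]
step 2: L[2]=8 C[1]=6 → dur=8, Σ=17 | A=load:t2 B=compute:t1 [load-bound]
step 3: L[3]=2 C[2]=8 → dur=8, Σ=25 | A=compute:t2 B=load:t3 [compute-bound]
step 4: L[4]=9 C[3]=6 → dur=9, Σ=34 | A=load:t4 B=compute:t3 [load-bound]
step 5: L[5]=2 C[4]=2 → dur=2, Σ=36 | A=compute:t4 B=load:t5 [tied]
step 6: C[5]=3 → dur=3, Σ=39 | A=idle B=compute:t5 [compute-only]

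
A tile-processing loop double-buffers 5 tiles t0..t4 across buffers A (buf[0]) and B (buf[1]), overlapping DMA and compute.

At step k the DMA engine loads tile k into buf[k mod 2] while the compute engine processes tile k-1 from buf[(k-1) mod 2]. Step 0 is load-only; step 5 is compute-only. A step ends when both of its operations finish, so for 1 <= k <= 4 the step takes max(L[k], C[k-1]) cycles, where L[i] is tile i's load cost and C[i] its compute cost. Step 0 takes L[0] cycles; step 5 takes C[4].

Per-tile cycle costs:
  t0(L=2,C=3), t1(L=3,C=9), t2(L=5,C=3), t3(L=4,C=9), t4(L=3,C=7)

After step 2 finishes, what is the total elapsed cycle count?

end_cycle[2] = 14

[0] DMA t0→A (2c) ∥ CU idle ⇒ 2c, clock 2
[1] DMA t1→B (3c) ∥ CU A:t0 (3c) ⇒ 3c, clock 5
[2] DMA t2→A (5c) ∥ CU B:t1 (9c) ⇒ 9c, clock 14
[3] DMA t3→B (4c) ∥ CU A:t2 (3c) ⇒ 4c, clock 18
[4] DMA t4→A (3c) ∥ CU B:t3 (9c) ⇒ 9c, clock 27
[5] DMA idle ∥ CU A:t4 (7c) ⇒ 7c, clock 34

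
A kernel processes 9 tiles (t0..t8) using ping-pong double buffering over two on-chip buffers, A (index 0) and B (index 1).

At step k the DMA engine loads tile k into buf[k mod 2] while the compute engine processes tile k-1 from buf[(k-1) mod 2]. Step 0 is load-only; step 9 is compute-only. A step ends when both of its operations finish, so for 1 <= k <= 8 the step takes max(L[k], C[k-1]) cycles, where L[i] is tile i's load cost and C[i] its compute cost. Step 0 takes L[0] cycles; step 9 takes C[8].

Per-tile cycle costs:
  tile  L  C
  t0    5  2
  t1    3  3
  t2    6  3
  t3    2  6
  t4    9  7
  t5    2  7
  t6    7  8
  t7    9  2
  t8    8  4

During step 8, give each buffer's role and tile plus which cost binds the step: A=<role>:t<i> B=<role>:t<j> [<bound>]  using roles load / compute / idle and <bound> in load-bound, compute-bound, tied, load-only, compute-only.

k=0 load=t0/5c comp=- wait=5 total=5
k=1 load=t1/3c comp=t0/2c wait=3 total=8
k=2 load=t2/6c comp=t1/3c wait=6 total=14
k=3 load=t3/2c comp=t2/3c wait=3 total=17
k=4 load=t4/9c comp=t3/6c wait=9 total=26
k=5 load=t5/2c comp=t4/7c wait=7 total=33
k=6 load=t6/7c comp=t5/7c wait=7 total=40
k=7 load=t7/9c comp=t6/8c wait=9 total=49
k=8 load=t8/8c comp=t7/2c wait=8 total=57
k=9 load=- comp=t8/4c wait=4 total=61

step 8: A=load:t8 B=compute:t7 [load-bound]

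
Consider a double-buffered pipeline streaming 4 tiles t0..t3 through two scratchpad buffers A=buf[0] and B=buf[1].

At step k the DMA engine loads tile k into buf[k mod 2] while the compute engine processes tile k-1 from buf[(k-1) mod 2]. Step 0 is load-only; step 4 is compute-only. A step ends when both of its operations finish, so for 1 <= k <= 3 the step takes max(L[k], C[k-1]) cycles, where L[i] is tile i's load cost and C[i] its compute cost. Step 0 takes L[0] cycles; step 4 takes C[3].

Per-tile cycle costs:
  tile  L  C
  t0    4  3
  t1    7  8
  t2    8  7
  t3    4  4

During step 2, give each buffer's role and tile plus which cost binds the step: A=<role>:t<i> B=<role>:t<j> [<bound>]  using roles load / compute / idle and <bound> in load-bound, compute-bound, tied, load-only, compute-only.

step 2: A=load:t2 B=compute:t1 [tied]

[0] DMA t0→A (4c) ∥ CU idle ⇒ 4c, clock 4
[1] DMA t1→B (7c) ∥ CU A:t0 (3c) ⇒ 7c, clock 11
[2] DMA t2→A (8c) ∥ CU B:t1 (8c) ⇒ 8c, clock 19
[3] DMA t3→B (4c) ∥ CU A:t2 (7c) ⇒ 7c, clock 26
[4] DMA idle ∥ CU B:t3 (4c) ⇒ 4c, clock 30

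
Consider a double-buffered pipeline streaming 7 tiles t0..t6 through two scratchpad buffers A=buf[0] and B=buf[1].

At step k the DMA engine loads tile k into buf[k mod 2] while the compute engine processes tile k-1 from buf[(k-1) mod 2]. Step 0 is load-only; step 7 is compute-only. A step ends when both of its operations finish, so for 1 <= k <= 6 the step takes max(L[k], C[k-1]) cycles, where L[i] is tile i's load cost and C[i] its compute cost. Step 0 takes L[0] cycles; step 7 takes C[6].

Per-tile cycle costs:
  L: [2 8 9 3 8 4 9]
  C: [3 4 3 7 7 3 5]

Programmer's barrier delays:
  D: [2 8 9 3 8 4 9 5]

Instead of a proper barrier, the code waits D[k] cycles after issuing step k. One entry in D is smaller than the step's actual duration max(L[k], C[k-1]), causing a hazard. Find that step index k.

[0] required=L[0]=2=2 vs D=2 ok
[1] required=max(L[1]=8,C[0]=3)=8 vs D=8 ok
[2] required=max(L[2]=9,C[1]=4)=9 vs D=9 ok
[3] required=max(L[3]=3,C[2]=3)=3 vs D=3 ok
[4] required=max(L[4]=8,C[3]=7)=8 vs D=8 ok
[5] required=max(L[5]=4,C[4]=7)=7 vs D=4 SHORT
[6] required=max(L[6]=9,C[5]=3)=9 vs D=9 ok
[7] required=C[6]=5=5 vs D=5 ok

hazard at step 5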